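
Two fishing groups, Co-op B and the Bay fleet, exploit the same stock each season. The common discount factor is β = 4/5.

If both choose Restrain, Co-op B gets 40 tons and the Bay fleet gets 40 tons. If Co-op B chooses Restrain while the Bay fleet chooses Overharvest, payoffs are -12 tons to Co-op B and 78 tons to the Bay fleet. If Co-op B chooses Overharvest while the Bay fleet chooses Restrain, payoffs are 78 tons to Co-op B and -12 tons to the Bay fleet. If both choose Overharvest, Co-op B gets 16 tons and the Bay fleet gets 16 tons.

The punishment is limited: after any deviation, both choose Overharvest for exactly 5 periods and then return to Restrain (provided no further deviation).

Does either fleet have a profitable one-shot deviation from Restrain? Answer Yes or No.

A one-shot deviation gives 78 now, then 16 for 5 periods, then back to 40.
Gain from deviating: (78−40) today; loss: (40−16) in each of the next 5 periods.
No-deviation condition: (40−16)(β+…+β^5) ≥ 78−40, i.e. β+…+β^5 ≥ 19/12.
At β = 4/5: β+…+β^5 = 2.6893 ≥ 1.5833.
So cooperation is sustainable.

No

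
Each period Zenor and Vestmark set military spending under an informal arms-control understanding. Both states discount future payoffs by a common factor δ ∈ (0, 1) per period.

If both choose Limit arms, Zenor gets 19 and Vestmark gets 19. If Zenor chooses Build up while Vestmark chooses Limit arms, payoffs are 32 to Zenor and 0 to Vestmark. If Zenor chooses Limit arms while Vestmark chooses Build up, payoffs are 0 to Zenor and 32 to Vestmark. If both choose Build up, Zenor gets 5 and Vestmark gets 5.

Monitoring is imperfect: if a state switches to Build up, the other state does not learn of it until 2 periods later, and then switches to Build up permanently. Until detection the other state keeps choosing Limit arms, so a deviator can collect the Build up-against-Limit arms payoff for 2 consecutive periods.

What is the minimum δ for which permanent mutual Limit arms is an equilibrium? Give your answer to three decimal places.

0.694

The best deviation is to choose Build up for all 2 undetected periods, earning 32 each, then 5 forever once detected.
Deviation value: 32(1−δ^2)/(1−δ) + 5δ^2/(1−δ); cooperation value: 19/(1−δ).
IC: 19 ≥ 32(1−δ^2) + 5δ^2 = 32 − 27δ^2.
So δ^2 ≥ 13/27, giving δ ≥ (13/27)^(1/2) ≈ 0.694.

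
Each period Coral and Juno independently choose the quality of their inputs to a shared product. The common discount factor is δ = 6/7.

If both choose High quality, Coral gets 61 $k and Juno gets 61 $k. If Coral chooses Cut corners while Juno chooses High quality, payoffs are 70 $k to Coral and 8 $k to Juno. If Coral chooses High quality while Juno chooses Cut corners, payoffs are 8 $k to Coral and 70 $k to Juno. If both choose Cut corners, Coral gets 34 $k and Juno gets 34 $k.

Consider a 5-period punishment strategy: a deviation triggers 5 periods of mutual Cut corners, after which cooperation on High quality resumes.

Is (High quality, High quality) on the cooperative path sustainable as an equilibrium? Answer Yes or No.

Yes

IC: δ+…+δ^5 ≥ (70−61)/(61−34) = 1/3.
At δ = 6/7: partial sum = 3.2240 ≥ 0.3333. Cooperation sustainable.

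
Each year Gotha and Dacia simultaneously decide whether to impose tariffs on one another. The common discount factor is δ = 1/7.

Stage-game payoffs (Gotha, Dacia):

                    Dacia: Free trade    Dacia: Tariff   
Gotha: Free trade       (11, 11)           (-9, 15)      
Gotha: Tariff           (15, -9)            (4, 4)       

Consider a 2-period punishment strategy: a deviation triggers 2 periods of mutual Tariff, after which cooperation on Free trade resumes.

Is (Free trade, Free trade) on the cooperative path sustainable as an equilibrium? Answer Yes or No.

IC: δ+…+δ^2 ≥ (15−11)/(11−4) = 4/7.
At δ = 1/7: partial sum = 0.1633 < 0.5714. Cooperation not sustainable.

No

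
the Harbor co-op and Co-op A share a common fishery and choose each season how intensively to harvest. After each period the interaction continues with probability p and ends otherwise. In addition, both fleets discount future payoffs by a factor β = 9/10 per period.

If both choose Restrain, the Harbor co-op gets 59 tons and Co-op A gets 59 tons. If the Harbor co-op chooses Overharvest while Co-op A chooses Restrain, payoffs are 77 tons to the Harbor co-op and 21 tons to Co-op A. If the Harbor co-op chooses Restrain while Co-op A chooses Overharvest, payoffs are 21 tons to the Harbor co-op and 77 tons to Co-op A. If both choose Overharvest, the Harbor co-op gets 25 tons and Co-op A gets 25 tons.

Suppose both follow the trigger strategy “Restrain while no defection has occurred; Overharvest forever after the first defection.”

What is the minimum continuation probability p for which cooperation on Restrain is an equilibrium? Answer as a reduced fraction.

With continuation probability p and discount β, the effective per-period discount factor is βp.
Grim-trigger IC: βp ≥ (77−59)/(77−25) = 9/26.
So p ≥ (9/26)/(9/10) = 5/13.

5/13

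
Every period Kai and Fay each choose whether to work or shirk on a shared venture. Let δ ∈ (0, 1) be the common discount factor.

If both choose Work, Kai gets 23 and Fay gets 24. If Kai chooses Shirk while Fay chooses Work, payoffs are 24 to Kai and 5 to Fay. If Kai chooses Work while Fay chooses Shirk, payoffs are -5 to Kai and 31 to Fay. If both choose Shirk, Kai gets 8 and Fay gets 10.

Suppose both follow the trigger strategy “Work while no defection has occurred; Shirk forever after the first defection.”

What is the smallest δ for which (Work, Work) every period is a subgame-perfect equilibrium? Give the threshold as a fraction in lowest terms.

1/3

For Kai: deviation gain 24−23 = 1, per-period punishment loss 23−8 = 15. IC gives δ ≥ 1/16.
For Fay: gain 7, loss 14 per period, so δ ≥ 7/21 = 1/3.
The tighter constraint is Fay's, so cooperation needs δ ≥ 1/3.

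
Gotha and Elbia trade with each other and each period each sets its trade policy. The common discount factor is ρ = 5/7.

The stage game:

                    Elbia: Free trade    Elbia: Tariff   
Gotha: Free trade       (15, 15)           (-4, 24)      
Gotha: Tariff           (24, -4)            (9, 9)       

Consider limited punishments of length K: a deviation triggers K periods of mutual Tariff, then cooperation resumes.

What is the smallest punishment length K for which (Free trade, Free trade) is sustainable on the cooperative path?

3

IC: ρ(1−ρ^K)/(1−ρ) ≥ (24−15)/(15−9) = 3/2.
With ρ = 5/7: need 1 − ρ^K ≥ 3/2·(1−5/7)/(5/7), i.e. ρ^K ≤ 0.4000.
Since (5/7)^2 = 0.5102 and (5/7)^3 = 0.3644, the smallest such K is 3.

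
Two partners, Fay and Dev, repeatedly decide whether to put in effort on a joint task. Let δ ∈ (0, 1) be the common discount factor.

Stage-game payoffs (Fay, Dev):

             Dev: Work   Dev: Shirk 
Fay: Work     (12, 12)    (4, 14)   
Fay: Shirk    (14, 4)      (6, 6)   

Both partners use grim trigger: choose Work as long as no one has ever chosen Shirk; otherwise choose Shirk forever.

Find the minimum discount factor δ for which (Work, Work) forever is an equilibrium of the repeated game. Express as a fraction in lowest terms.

Under grim trigger the critical discount factor is (T−C)/(T−P) with T = 14, C = 12, P = 6.
δ* = (14−12)/(14−6) = 2/8 = 1/4.

1/4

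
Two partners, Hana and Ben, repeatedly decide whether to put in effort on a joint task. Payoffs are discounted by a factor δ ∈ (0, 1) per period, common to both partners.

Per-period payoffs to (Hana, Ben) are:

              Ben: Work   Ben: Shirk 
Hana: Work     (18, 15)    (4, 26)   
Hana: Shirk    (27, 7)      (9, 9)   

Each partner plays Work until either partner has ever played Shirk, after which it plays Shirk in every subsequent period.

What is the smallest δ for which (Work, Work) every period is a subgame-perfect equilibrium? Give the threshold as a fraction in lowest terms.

11/17

Hana: cooperation gives 18 each period; deviation gives 27 once then 9 forever.
  18/(1−δ) ≥ 27 + 9δ/(1−δ) ⇒ δ ≥ 9/18 = 1/2.
Ben: cooperation gives 15 each period; deviation gives 26 once then 9 forever.
  δ ≥ 11/17.
Both must hold, so the binding constraint is Ben's: δ ≥ 11/17.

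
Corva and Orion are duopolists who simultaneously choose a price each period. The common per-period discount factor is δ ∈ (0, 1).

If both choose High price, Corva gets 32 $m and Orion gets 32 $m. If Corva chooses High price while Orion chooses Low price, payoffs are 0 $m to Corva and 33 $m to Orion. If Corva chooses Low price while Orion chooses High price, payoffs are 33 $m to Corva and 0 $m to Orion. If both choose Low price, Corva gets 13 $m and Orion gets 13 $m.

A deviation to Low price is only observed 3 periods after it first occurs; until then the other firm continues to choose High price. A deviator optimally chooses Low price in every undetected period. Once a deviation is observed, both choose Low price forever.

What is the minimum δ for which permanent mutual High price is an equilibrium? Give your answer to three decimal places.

The best deviation is to choose Low price for all 3 undetected periods, earning 33 each, then 13 forever once detected.
Deviation value: 33(1−δ^3)/(1−δ) + 13δ^3/(1−δ); cooperation value: 32/(1−δ).
IC: 32 ≥ 33(1−δ^3) + 13δ^3 = 33 − 20δ^3.
So δ^3 ≥ 1/20, giving δ ≥ (1/20)^(1/3) ≈ 0.368.

0.368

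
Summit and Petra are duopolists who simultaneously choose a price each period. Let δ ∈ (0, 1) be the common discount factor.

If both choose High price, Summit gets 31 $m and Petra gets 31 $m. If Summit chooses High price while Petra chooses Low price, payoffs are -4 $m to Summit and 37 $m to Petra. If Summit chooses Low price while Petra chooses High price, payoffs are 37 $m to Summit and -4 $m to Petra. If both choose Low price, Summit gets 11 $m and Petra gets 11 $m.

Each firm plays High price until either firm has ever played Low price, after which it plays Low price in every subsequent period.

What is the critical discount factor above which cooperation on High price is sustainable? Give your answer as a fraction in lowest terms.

3/13

Cooperation forever yields 31 each period: 31/(1−δ).
Deviating yields 37 once, then 11 forever: 37 + 11δ/(1−δ).
No profitable deviation requires 31/(1−δ) ≥ 37 + 11δ/(1−δ).
Multiplying by (1−δ): 31 ≥ 37(1−δ) + 11δ = 37 − 26δ.
So 26δ ≥ 6, i.e. δ ≥ 6/26 = 3/13.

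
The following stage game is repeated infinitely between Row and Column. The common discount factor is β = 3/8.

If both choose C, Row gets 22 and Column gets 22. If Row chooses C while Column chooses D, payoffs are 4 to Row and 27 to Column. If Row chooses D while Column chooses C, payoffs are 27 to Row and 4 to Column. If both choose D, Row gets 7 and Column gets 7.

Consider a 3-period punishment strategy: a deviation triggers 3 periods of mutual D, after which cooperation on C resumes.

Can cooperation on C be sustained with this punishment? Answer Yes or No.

Yes

A one-shot deviation gives 27 now, then 7 for 3 periods, then back to 22.
Gain from deviating: (27−22) today; loss: (22−7) in each of the next 3 periods.
No-deviation condition: (22−7)(β+…+β^3) ≥ 27−22, i.e. β+…+β^3 ≥ 1/3.
At β = 3/8: β+…+β^3 = 0.5684 ≥ 0.3333.
So cooperation is sustainable.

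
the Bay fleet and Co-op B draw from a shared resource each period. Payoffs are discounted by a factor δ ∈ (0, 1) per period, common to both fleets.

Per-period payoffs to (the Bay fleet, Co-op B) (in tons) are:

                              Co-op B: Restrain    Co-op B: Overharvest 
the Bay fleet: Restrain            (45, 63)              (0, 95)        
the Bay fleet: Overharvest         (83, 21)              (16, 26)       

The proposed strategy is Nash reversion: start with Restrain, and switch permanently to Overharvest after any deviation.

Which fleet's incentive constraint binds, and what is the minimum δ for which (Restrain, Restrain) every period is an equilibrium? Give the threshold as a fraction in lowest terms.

the Bay fleet's threshold: (83−45)/(83−16) = 38/67.
Co-op B's threshold: (95−63)/(95−26) = 32/69.
38/67 > 32/69, so the Bay fleet binds and δ* = 38/67.

the Bay fleet; δ ≥ 38/67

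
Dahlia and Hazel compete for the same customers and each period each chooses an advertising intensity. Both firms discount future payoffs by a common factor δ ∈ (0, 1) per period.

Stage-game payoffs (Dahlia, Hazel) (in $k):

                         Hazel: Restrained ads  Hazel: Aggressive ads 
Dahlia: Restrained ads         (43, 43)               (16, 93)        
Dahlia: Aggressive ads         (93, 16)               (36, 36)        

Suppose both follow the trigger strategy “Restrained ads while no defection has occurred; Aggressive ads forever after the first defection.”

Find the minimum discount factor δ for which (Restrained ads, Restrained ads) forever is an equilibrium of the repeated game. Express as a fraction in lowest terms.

50/57

43/(1−δ) ≥ 93 + 36δ/(1−δ)
43 ≥ 93 − 57δ
δ ≥ 50/57.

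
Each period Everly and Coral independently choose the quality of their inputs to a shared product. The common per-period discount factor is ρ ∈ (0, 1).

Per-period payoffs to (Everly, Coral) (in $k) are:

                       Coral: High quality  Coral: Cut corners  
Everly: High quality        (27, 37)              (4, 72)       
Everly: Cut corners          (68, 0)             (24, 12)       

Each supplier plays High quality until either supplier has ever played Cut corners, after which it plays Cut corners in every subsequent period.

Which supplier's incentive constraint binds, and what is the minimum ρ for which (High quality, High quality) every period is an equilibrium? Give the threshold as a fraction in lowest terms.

Everly's threshold: (68−27)/(68−24) = 41/44.
Coral's threshold: (72−37)/(72−12) = 7/12.
41/44 > 7/12, so Everly binds and ρ* = 41/44.

Everly; ρ ≥ 41/44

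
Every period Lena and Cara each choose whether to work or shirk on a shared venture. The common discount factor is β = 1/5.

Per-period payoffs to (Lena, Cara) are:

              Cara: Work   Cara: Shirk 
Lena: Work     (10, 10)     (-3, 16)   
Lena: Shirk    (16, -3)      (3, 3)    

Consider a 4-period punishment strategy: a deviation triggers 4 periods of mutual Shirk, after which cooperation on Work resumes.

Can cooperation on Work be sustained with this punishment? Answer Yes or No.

Comparing payoff streams over the 5 periods until play realigns: cooperate → 10(1+β+…+β^4); deviate → 16 + 3(β+…+β^4).
Cooperation is sustained iff (10−3)(β+…+β^4) ≥ 16−10.
β+…+β^4 = 1/5·(1−(1/5)^4)/(1−1/5) = 0.2496, and (16−10)/(10−3) = 0.8571.
0.2496 < 0.8571, so cooperation is not sustainable.

No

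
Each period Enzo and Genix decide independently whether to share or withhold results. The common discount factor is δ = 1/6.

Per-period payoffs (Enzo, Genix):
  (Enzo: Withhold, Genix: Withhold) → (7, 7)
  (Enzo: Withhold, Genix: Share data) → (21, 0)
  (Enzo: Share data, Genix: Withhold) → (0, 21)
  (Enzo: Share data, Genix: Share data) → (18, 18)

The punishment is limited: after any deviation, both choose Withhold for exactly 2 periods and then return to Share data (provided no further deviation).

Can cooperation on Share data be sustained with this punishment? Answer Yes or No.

No

IC: δ+…+δ^2 ≥ (21−18)/(18−7) = 3/11.
At δ = 1/6: partial sum = 0.1944 < 0.2727. Cooperation not sustainable.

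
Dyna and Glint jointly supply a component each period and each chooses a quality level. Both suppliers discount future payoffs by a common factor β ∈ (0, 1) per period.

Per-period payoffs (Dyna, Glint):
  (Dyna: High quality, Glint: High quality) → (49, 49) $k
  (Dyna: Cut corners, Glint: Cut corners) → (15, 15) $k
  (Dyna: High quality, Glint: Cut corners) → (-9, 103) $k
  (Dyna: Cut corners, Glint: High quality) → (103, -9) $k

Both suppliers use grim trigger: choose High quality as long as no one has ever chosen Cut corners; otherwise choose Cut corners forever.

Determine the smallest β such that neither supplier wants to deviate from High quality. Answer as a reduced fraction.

27/44

Cooperation forever yields 49 each period: 49/(1−β).
Deviating yields 103 once, then 15 forever: 103 + 15β/(1−β).
No profitable deviation requires 49/(1−β) ≥ 103 + 15β/(1−β).
Multiplying by (1−β): 49 ≥ 103(1−β) + 15β = 103 − 88β.
So 88β ≥ 54, i.e. β ≥ 54/88 = 27/44.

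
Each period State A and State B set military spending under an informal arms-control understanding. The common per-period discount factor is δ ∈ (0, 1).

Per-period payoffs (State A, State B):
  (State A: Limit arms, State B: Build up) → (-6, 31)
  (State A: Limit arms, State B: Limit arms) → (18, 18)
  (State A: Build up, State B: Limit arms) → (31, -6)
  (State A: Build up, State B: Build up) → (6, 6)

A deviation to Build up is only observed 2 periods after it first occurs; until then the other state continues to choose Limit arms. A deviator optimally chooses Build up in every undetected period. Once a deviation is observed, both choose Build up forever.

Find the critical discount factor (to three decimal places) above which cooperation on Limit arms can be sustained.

A deviator earns 31 for 2 periods, then 6 forever; cooperating earns 18 forever. Multiplying the IC by (1−δ):
18 ≥ 31(1−δ^2) + 6δ^2, so 25·δ^2 ≥ 13 and δ^2 ≥ 13/25.
δ ≥ (13/25)^(1/2) ≈ 0.721.

0.721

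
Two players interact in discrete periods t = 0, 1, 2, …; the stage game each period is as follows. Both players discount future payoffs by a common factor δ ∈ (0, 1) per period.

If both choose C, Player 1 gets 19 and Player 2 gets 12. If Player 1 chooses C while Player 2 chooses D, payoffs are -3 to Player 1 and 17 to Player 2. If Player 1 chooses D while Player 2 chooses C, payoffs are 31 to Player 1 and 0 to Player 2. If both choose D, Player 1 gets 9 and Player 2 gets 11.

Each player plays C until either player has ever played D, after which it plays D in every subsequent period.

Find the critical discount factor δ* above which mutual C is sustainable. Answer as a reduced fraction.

Player 1's threshold: (31−19)/(31−9) = 6/11.
Player 2's threshold: (17−12)/(17−11) = 5/6.
6/11 < 5/6, so Player 2 binds and δ* = 5/6.

5/6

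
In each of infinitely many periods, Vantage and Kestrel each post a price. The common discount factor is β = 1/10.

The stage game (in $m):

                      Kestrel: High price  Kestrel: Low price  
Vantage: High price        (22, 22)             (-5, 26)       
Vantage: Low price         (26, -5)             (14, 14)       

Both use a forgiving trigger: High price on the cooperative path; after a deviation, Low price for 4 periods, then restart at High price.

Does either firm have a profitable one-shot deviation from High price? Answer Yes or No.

A one-shot deviation gives 26 now, then 14 for 4 periods, then back to 22.
Gain from deviating: (26−22) today; loss: (22−14) in each of the next 4 periods.
No-deviation condition: (22−14)(β+…+β^4) ≥ 26−22, i.e. β+…+β^4 ≥ 1/2.
At β = 1/10: β+…+β^4 = 0.1111 < 0.5000.
So cooperation is not sustainable.

Yes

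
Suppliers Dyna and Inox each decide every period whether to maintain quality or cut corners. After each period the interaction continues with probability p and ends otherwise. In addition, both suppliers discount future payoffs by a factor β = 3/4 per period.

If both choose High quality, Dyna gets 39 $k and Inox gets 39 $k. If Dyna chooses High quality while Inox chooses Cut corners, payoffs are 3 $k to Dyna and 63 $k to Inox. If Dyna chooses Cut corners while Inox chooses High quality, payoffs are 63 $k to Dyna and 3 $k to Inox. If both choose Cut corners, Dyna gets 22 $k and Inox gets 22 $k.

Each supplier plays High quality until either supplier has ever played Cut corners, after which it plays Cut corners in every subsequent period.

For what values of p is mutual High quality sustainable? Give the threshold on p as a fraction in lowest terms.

With continuation probability p and discount β, the effective per-period discount factor is βp.
Grim-trigger IC: βp ≥ (63−39)/(63−22) = 24/41.
So p ≥ (24/41)/(3/4) = 32/41.

32/41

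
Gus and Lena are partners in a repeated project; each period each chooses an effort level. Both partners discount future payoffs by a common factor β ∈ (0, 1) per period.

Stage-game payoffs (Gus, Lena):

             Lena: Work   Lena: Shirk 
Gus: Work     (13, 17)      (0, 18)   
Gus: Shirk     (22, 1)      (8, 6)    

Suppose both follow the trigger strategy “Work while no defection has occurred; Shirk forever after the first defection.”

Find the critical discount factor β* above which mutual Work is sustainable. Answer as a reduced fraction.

Gus: cooperation gives 13 each period; deviation gives 22 once then 8 forever.
  13/(1−β) ≥ 22 + 8β/(1−β) ⇒ β ≥ 9/14.
Lena: cooperation gives 17 each period; deviation gives 18 once then 6 forever.
  β ≥ 1/12.
Both must hold, so the binding constraint is Gus's: β ≥ 9/14.

9/14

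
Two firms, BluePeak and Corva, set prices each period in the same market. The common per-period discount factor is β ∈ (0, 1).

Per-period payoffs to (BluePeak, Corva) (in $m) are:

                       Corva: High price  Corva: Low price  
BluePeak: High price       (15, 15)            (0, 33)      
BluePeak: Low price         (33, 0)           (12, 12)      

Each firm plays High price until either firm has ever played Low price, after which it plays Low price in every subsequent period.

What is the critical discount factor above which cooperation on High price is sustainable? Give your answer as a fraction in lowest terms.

Cooperation forever yields 15 each period: 15/(1−β).
Deviating yields 33 once, then 12 forever: 33 + 12β/(1−β).
No profitable deviation requires 15/(1−β) ≥ 33 + 12β/(1−β).
Multiplying by (1−β): 15 ≥ 33(1−β) + 12β = 33 − 21β.
So 21β ≥ 18, i.e. β ≥ 18/21 = 6/7.

6/7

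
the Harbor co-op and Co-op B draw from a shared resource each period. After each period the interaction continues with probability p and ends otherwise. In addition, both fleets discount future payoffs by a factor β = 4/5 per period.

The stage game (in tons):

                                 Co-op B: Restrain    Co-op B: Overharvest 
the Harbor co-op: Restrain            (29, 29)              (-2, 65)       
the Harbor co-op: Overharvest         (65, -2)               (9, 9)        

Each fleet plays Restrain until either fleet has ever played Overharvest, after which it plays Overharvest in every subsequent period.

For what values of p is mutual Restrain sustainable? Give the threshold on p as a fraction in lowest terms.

With continuation probability p and discount β, the effective per-period discount factor is βp.
Grim-trigger IC: βp ≥ (65−29)/(65−9) = 9/14.
So p ≥ (9/14)/(4/5) = 45/56.

45/56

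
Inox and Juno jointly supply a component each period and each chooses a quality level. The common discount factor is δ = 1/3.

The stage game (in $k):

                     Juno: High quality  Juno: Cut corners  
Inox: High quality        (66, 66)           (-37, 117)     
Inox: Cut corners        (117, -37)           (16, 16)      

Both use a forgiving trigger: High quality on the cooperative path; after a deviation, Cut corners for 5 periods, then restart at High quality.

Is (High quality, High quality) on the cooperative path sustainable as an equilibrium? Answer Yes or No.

No

A one-shot deviation gives 117 now, then 16 for 5 periods, then back to 66.
Gain from deviating: (117−66) today; loss: (66−16) in each of the next 5 periods.
No-deviation condition: (66−16)(δ+…+δ^5) ≥ 117−66, i.e. δ+…+δ^5 ≥ 51/50.
At δ = 1/3: δ+…+δ^5 = 0.4979 < 1.0200.
So cooperation is not sustainable.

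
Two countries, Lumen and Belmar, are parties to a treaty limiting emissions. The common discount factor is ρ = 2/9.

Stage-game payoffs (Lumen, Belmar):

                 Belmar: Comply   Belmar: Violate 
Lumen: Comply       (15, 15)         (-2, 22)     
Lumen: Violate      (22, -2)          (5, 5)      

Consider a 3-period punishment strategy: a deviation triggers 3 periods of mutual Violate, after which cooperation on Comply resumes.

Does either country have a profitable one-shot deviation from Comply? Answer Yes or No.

Yes

Comparing payoff streams over the 4 periods until play realigns: cooperate → 15(1+ρ+…+ρ^3); deviate → 22 + 5(ρ+…+ρ^3).
Cooperation is sustained iff (15−5)(ρ+…+ρ^3) ≥ 22−15.
ρ+…+ρ^3 = 2/9·(1−(2/9)^3)/(1−2/9) = 0.2826, and (22−15)/(15−5) = 0.7000.
0.2826 < 0.7000, so cooperation is not sustainable.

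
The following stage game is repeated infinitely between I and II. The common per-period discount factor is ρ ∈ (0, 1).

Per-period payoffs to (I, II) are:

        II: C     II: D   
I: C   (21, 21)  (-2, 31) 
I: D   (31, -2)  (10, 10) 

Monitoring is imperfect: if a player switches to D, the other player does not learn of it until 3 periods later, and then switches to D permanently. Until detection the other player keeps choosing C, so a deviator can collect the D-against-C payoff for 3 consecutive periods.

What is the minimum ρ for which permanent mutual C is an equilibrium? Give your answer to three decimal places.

0.781

A deviator earns 31 for 3 periods, then 10 forever; cooperating earns 21 forever. Multiplying the IC by (1−ρ):
21 ≥ 31(1−ρ^3) + 10ρ^3, so 21·ρ^3 ≥ 10 and ρ^3 ≥ 10/21.
ρ ≥ (10/21)^(1/3) ≈ 0.781.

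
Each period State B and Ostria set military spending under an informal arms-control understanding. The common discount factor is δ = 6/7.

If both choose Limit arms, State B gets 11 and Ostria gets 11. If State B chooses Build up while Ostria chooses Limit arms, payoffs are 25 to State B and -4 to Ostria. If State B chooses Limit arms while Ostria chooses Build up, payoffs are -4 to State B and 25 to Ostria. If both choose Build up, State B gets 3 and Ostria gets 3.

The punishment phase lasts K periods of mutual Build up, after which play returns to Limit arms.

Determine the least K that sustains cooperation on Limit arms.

3

Need Σ_{k=1}^{K} δ^k ≥ (25−11)/(11−3) = 1.7500 at δ = 6/7.
At K = 2 the sum is 1.5918 < 1.7500; at K = 3 it is 2.2216 ≥ 1.7500.
So the minimum punishment length is K = 3.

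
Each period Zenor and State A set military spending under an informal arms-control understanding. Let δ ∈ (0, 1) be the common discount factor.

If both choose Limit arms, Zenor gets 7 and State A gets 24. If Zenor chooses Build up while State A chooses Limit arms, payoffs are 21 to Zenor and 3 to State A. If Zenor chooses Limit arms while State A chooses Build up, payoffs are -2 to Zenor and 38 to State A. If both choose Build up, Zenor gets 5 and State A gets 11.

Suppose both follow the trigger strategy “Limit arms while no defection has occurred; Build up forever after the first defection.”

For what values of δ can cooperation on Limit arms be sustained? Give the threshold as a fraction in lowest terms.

Zenor's threshold: (21−7)/(21−5) = 7/8.
State A's threshold: (38−24)/(38−11) = 14/27.
7/8 > 14/27, so Zenor binds and δ* = 7/8.

7/8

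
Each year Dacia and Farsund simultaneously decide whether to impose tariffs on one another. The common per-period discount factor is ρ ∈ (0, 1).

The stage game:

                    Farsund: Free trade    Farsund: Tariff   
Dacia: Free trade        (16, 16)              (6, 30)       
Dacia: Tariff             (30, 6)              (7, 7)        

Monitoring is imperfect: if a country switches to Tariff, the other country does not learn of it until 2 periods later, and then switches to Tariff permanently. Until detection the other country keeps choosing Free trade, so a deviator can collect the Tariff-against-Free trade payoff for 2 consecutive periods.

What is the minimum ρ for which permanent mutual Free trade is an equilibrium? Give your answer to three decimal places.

0.780

Deviating for the 2 undetected periods gains 30−16 = 14 per period over cooperation, then loses 16−7 = 9 per period forever once punishment starts.
Gain: 14(1 + ρ + … + ρ^1); loss: 9·ρ^2/(1−ρ).
No profitable deviation ⇔ 14(1−ρ^2) ≤ 9·ρ^2, i.e. ρ^2 ≥ 14/(14+9) = 14/23.
Hence ρ ≥ (14/23)^(1/2) ≈ 0.780.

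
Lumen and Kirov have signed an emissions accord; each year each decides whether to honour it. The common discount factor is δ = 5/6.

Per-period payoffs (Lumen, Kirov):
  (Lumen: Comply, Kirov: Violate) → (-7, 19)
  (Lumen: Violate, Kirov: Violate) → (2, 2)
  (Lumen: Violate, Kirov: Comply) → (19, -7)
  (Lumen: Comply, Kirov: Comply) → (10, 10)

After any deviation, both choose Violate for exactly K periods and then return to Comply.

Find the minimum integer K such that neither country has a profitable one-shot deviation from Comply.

IC: δ(1−δ^K)/(1−δ) ≥ (19−10)/(10−2) = 9/8.
With δ = 5/6: need 1 − δ^K ≥ 9/8·(1−5/6)/(5/6), i.e. δ^K ≤ 0.7750.
Since (5/6)^1 = 0.8333 and (5/6)^2 = 0.6944, the smallest such K is 2.

2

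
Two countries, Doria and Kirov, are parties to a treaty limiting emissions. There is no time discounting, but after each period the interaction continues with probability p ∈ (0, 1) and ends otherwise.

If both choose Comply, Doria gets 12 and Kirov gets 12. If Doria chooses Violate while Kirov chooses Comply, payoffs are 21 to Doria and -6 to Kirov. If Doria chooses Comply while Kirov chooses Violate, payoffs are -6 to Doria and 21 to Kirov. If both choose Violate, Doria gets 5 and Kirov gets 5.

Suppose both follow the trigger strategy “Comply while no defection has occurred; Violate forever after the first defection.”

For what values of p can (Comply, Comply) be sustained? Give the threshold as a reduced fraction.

9/16

Expected cooperation value is 12 + p·12 + p²·12 + … = 12/(1−p); deviation gives 21 + p·5/(1−p).
12 ≥ 21(1−p) + 5p ⇒ 16p ≥ 9 ⇒ p ≥ 9/16.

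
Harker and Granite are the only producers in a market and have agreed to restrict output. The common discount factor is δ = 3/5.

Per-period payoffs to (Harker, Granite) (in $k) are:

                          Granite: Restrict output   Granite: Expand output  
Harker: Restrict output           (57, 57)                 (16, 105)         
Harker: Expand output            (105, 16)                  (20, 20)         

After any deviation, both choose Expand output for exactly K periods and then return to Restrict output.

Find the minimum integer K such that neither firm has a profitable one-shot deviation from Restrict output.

4

No profitable deviation requires (57−20)(δ+…+δ^K) ≥ 105−57, i.e. δ+…+δ^K ≥ 48/37 ≈ 1.2973.
With δ = 3/5, the partial sums are K=1: 0.6000, K=2: 0.9600, K=3: 1.1760, K=4: 1.3056.
K = 4 is the first length at which the sum reaches 1.2973.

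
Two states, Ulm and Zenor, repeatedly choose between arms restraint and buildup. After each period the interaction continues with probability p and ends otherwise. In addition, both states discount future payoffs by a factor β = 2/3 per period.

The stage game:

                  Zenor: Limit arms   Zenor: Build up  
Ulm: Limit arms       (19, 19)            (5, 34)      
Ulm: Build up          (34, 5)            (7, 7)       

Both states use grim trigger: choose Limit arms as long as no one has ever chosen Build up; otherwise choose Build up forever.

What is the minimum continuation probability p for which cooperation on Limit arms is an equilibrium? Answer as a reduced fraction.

5/6

With continuation probability p and discount β, the effective per-period discount factor is βp.
Grim-trigger IC: βp ≥ (34−19)/(34−7) = 5/9.
So p ≥ (5/9)/(2/3) = 5/6.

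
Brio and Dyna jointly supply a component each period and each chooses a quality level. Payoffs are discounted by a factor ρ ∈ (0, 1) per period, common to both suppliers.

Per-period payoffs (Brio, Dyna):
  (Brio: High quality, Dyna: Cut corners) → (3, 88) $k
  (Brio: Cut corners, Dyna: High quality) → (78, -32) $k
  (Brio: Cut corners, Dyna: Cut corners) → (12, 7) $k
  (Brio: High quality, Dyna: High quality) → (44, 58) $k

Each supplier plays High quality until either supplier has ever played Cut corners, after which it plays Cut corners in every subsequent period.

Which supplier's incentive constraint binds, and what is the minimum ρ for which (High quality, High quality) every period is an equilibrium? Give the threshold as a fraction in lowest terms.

Brio's threshold: (78−44)/(78−12) = 17/33.
Dyna's threshold: (88−58)/(88−7) = 10/27.
17/33 > 10/27, so Brio binds and ρ* = 17/33.

Brio; ρ ≥ 17/33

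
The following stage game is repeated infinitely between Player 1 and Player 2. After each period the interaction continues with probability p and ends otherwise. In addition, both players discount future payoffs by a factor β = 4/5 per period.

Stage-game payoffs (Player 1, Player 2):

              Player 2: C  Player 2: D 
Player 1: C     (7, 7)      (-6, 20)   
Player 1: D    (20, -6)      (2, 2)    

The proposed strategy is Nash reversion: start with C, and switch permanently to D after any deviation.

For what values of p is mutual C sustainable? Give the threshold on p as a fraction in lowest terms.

With continuation probability p and discount β, the effective per-period discount factor is βp.
Grim-trigger IC: βp ≥ (20−7)/(20−2) = 13/18.
So p ≥ (13/18)/(4/5) = 65/72.

65/72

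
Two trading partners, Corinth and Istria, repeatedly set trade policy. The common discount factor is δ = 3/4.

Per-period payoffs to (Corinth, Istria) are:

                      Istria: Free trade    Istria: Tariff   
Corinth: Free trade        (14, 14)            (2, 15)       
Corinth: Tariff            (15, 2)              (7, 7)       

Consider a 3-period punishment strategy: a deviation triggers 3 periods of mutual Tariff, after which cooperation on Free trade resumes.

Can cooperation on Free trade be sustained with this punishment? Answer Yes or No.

A one-shot deviation gives 15 now, then 7 for 3 periods, then back to 14.
Gain from deviating: (15−14) today; loss: (14−7) in each of the next 3 periods.
No-deviation condition: (14−7)(δ+…+δ^3) ≥ 15−14, i.e. δ+…+δ^3 ≥ 1/7.
At δ = 3/4: δ+…+δ^3 = 1.7344 ≥ 0.1429.
So cooperation is sustainable.

Yes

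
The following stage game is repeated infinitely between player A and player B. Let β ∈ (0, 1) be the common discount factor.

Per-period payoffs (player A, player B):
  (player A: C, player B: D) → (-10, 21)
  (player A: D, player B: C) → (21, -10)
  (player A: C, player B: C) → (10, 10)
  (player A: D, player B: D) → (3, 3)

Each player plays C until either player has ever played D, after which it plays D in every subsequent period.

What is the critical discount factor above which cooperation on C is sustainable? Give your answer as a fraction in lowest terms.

Cooperation forever yields 10 each period: 10/(1−β).
Deviating yields 21 once, then 3 forever: 21 + 3β/(1−β).
No profitable deviation requires 10/(1−β) ≥ 21 + 3β/(1−β).
Multiplying by (1−β): 10 ≥ 21(1−β) + 3β = 21 − 18β.
So 18β ≥ 11, i.e. β ≥ 11/18.

11/18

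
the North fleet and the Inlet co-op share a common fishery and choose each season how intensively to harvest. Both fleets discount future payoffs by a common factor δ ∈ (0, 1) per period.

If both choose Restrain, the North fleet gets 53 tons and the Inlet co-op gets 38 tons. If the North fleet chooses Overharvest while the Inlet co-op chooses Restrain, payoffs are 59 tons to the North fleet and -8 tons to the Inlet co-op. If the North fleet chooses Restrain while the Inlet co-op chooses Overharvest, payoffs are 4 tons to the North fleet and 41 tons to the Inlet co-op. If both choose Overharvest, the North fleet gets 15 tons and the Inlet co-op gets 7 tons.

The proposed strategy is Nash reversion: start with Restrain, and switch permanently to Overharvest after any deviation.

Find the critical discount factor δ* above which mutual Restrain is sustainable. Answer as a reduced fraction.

3/22

the North fleet's threshold: (59−53)/(59−15) = 3/22.
the Inlet co-op's threshold: (41−38)/(41−7) = 3/34.
3/22 > 3/34, so the North fleet binds and δ* = 3/22.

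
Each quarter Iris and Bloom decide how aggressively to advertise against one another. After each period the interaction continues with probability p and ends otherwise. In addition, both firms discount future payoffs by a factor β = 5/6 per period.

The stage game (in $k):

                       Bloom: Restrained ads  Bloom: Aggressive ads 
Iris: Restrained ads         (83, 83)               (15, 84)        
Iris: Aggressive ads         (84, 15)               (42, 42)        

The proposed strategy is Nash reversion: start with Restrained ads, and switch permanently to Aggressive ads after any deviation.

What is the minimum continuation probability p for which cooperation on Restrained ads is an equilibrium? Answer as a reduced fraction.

1/35

With continuation probability p and discount β, the effective per-period discount factor is βp.
Grim-trigger IC: βp ≥ (84−83)/(84−42) = 1/42.
So p ≥ (1/42)/(5/6) = 1/35.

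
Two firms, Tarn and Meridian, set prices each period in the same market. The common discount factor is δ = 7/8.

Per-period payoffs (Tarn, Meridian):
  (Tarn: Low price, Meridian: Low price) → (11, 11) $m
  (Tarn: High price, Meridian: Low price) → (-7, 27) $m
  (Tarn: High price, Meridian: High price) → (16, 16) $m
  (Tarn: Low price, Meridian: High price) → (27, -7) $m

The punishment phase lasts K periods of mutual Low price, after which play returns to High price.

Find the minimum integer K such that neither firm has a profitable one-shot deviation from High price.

Need Σ_{k=1}^{K} δ^k ≥ (27−16)/(16−11) = 2.2000 at δ = 7/8.
At K = 2 the sum is 1.6406 < 2.2000; at K = 3 it is 2.3105 ≥ 2.2000.
So the minimum punishment length is K = 3.

3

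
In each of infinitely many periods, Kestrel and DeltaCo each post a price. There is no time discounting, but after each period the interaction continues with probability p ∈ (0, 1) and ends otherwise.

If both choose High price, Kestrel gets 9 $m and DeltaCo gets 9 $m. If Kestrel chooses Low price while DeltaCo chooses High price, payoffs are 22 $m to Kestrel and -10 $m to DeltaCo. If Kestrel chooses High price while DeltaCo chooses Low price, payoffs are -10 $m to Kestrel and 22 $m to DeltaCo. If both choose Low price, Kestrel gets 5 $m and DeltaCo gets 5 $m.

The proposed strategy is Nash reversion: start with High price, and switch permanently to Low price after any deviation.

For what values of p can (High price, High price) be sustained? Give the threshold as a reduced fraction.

13/17

With no time discounting, the continuation probability p plays the role of the discount factor.
Grim-trigger IC: 9/(1−p) ≥ 22 + 5p/(1−p) ⇒ p ≥ (22−9)/(22−5) = 13/17.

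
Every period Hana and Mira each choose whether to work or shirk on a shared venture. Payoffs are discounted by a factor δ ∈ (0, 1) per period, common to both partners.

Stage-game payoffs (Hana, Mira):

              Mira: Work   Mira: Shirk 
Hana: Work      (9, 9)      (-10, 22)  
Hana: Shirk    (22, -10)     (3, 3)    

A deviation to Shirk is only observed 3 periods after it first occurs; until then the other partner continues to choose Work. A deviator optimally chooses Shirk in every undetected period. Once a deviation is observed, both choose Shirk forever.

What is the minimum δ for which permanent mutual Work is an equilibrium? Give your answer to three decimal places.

0.881

The best deviation is to choose Shirk for all 3 undetected periods, earning 22 each, then 3 forever once detected.
Deviation value: 22(1−δ^3)/(1−δ) + 3δ^3/(1−δ); cooperation value: 9/(1−δ).
IC: 9 ≥ 22(1−δ^3) + 3δ^3 = 22 − 19δ^3.
So δ^3 ≥ 13/19, giving δ ≥ (13/19)^(1/3) ≈ 0.881.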